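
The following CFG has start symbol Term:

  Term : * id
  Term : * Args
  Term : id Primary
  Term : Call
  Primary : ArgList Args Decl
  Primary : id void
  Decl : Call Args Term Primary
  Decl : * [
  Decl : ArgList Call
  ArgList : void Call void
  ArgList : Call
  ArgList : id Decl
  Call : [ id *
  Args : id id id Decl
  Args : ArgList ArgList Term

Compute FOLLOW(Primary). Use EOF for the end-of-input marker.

{ EOF, *, [, id, void }

In Term : id Primary: Primary is at the end, add FOLLOW(Term) = { EOF, *, [, id, void }.
In Decl : Call Args Term Primary: Primary is at the end, add FOLLOW(Decl) = { EOF, *, [, id, void }.
Union: FOLLOW(Primary) = { EOF, *, [, id, void }.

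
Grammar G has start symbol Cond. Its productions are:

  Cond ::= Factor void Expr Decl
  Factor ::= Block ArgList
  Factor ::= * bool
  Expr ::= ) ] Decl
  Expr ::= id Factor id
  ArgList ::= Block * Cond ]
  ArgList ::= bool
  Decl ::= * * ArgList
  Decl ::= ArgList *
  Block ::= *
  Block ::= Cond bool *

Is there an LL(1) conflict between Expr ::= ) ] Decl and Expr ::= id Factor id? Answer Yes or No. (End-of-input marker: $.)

FIRST() ] Decl) = { ) } and FIRST(id Factor id) = { id }.
The FIRST sets are disjoint and neither alternative is nullable — no conflict.

No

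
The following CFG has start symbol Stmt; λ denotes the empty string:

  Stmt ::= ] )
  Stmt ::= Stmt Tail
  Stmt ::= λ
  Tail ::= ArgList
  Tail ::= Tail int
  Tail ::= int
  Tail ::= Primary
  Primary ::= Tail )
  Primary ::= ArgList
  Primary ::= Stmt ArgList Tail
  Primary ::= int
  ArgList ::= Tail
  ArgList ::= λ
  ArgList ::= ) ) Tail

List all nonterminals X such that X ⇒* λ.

{ ArgList, Primary, Stmt, Tail }

Directly nullable (have an λ-production): Stmt, ArgList.
Tail ::= ArgList with every symbol nullable, so Tail is nullable.
Primary ::= ArgList with every symbol nullable, so Primary is nullable.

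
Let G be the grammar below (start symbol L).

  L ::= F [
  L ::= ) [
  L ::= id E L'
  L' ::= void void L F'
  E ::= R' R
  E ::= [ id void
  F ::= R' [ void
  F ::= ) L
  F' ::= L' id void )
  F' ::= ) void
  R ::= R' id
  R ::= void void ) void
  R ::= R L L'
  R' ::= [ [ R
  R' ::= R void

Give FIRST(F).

From F ::= R' [ void: add FIRST(R') = { [, void }.
F ::= ) L contributes {)}.
Union: FIRST(F) = { ), [, void }.

{ ), [, void }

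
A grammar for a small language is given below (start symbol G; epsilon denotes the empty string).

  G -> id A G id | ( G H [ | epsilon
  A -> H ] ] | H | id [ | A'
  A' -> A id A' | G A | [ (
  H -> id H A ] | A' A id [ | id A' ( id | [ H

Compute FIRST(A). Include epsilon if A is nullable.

From A -> H ] ]: add FIRST(H) = { (, [, id }.
From A -> H: add FIRST(H) = { (, [, id }.
A -> id [ contributes {id}.
From A -> A': add FIRST(A') = { (, [, id }.
Union: FIRST(A) = { (, [, id }.

{ (, [, id }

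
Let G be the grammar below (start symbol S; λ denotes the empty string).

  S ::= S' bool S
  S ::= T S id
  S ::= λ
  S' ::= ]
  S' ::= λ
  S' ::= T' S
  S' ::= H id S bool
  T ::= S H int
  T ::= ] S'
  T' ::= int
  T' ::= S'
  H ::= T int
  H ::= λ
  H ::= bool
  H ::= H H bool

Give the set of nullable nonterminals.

Directly nullable (have an λ-production): S, S', H.
T' ::= S' with every symbol nullable, so T' is nullable.
No other nonterminal has a production whose RHS symbols are all nullable.

{ H, S, S', T' }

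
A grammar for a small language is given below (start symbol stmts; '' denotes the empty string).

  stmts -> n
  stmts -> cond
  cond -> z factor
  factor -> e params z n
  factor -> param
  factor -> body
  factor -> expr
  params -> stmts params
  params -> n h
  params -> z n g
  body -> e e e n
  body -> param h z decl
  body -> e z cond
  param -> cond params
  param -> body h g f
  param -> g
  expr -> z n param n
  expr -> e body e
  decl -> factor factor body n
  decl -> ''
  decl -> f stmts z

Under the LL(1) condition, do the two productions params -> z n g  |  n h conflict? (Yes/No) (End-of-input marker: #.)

FIRST(z n g) = { z } and FIRST(n h) = { n }.
The FIRST sets are disjoint and neither alternative is nullable — no conflict.

No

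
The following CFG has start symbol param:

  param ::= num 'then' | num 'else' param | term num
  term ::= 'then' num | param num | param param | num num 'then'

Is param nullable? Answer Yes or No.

No nonterminal in this grammar is nullable.
No production of param has an RHS whose symbols are all nullable, so param is not nullable.

No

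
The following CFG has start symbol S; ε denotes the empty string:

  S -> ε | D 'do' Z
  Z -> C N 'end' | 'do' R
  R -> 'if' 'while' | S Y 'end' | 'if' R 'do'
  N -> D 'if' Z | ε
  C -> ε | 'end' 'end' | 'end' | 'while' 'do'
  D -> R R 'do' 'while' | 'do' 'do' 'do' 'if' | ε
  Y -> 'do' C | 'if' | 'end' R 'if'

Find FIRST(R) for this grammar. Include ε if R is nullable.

{ 'do', 'end', 'if' }

R -> 'if' 'while' contributes {'if'}.
From R -> S Y 'end': S nullable, take FIRST(S) ∪ FIRST(Y) = { 'do', 'end', 'if' }.
R -> 'if' R 'do' contributes {'if'}.
Union: FIRST(R) = { 'do', 'end', 'if' }.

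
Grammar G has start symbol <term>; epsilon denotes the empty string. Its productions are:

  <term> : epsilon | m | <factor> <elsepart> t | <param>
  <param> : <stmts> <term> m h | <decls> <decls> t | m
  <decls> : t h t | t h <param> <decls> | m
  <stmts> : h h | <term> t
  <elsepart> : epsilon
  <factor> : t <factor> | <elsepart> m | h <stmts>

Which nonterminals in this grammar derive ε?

{ <elsepart>, <term> }

Directly nullable (have an epsilon-production): <term>, <elsepart>.
No other nonterminal has a production whose RHS symbols are all nullable.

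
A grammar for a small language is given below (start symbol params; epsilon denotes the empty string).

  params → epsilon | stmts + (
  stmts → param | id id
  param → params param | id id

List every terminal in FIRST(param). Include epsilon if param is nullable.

{ id }

From param → params param: params nullable, take FIRST(params) ∪ FIRST(param) = { id }.
param → id id contributes {id}.
Union: FIRST(param) = { id }.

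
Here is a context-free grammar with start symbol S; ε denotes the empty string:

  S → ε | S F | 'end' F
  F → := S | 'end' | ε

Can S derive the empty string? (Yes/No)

Yes

S has an ε-production, so S ⇒ ε.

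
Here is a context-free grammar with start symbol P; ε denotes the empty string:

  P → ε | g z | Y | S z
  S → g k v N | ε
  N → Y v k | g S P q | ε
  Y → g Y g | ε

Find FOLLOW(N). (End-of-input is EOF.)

{ g, q, z }

In S → g k v N: N is at the end, add FOLLOW(S) = { g, q, z }.
Union: FOLLOW(N) = { g, q, z }.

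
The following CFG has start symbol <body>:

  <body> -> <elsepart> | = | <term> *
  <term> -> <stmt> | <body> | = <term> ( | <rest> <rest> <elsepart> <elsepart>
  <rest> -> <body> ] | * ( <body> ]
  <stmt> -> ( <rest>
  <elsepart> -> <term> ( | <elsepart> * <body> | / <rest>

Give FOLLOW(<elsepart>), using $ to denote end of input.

In <body> -> <elsepart>: <elsepart> is at the end, add FOLLOW(<body>) = { $, (, *, /, =, ] }.
In <term> -> <rest> <rest> <elsepart> <elsepart>: add FIRST(<elsepart>) = { (, *, /, = }.
In <term> -> <rest> <rest> <elsepart> <elsepart>: <elsepart> is at the end, add FOLLOW(<term>) = { (, * }.
In <elsepart> -> <elsepart> * <body>: add FIRST(* <body>) = { * }.
Union: FOLLOW(<elsepart>) = { $, (, *, /, =, ] }.

{ $, (, *, /, =, ] }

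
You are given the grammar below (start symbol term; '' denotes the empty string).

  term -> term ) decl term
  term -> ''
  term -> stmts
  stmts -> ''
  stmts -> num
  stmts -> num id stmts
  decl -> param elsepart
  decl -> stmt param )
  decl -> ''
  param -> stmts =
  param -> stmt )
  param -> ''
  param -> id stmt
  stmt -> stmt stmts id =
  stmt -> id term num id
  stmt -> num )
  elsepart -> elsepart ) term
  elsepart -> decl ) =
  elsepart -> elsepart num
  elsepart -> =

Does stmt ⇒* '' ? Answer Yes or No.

Nullable nonterminals: decl, param, stmts, term.
No production of stmt has an RHS whose symbols are all nullable, so stmt is not nullable.

No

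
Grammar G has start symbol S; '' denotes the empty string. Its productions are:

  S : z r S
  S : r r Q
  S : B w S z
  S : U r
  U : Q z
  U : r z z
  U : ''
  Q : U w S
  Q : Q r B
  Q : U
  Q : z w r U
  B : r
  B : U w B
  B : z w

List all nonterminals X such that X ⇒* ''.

Directly nullable (have an ''-production): U.
Q : U with every symbol nullable, so Q is nullable.
No other nonterminal has a production whose RHS symbols are all nullable.

{ Q, U }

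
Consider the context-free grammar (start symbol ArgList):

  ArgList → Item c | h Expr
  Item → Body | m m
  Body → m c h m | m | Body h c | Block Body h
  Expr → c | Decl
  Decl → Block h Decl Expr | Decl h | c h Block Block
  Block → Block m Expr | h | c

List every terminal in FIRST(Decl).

{ c, h }

From Decl → Block h Decl Expr: add FIRST(Block) = { c, h }.
From Decl → Decl h: add FIRST(Decl) = { c, h }.
Decl → c h Block Block contributes {c}.
Union: FIRST(Decl) = { c, h }.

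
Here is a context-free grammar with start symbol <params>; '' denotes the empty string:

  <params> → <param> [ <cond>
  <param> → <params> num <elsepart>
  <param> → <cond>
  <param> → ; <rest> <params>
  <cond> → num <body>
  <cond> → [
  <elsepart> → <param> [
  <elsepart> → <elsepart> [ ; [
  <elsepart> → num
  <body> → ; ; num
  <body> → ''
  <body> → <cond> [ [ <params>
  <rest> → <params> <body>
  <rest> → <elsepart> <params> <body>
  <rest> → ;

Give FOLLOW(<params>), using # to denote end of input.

<params> is the start symbol, so # ∈ FOLLOW(<params>).
In <param> → <params> num <elsepart>: add FIRST(num <elsepart>) = { num }.
In <param> → ; <rest> <params>: <params> is at the end, add FOLLOW(<param>) = { [ }.
In <body> → <cond> [ [ <params>: <params> is at the end, add FOLLOW(<body>) = { #, ;, [, num }.
In <rest> → <params> <body>: add FIRST(<body>)\{''} = { ;, [, num }.
  Since <body> is nullable, also add FOLLOW(<rest>) = { ;, [, num }.
In <rest> → <elsepart> <params> <body>: add FIRST(<body>)\{''} = { ;, [, num }.
  Since <body> is nullable, also add FOLLOW(<rest>) = { ;, [, num }.
Union: FOLLOW(<params>) = { #, ;, [, num }.

{ #, ;, [, num }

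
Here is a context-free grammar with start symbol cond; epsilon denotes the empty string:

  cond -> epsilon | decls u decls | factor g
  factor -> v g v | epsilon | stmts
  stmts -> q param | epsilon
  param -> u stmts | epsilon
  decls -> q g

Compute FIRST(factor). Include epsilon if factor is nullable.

factor -> v g v contributes {v}.
factor -> epsilon contributes epsilon.
From factor -> stmts: add FIRST(stmts) = { q, epsilon } (including epsilon since stmts is nullable).
Union: FIRST(factor) = { q, v, epsilon }.

{ q, v, epsilon }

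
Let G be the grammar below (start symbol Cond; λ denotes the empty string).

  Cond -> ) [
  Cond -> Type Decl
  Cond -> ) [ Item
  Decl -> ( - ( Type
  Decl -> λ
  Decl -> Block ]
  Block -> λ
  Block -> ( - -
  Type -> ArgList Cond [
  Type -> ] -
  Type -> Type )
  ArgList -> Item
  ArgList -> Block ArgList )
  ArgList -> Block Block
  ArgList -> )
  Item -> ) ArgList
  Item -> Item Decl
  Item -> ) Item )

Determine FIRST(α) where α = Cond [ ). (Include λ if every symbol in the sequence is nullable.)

Add FIRST(Cond) = { (, ), ] }; Cond is not nullable, stop.

{ (, ), ] }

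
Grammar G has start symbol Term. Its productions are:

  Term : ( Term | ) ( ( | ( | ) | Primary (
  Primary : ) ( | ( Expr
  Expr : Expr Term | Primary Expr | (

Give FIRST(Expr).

From Expr : Expr Term: add FIRST(Expr) = { (, ) }.
From Expr : Primary Expr: add FIRST(Primary) = { (, ) }.
Expr : ( contributes {(}.
Union: FIRST(Expr) = { (, ) }.

{ (, ) }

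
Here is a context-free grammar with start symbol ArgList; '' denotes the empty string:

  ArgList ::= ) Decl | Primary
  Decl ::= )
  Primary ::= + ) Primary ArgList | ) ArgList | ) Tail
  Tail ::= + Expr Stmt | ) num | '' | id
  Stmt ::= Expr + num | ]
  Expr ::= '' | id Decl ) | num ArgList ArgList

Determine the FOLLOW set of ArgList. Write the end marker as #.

ArgList is the start symbol, so # ∈ FOLLOW(ArgList).
In Primary ::= + ) Primary ArgList: ArgList is at the end, add FOLLOW(Primary) = { #, ), +, ], id, num }.
In Primary ::= ) ArgList: ArgList is at the end, add FOLLOW(Primary) = { #, ), +, ], id, num }.
In Expr ::= num ArgList ArgList: add FIRST(ArgList) = { ), + }.
In Expr ::= num ArgList ArgList: ArgList is at the end, add FOLLOW(Expr) = { +, ], id, num }.
Union: FOLLOW(ArgList) = { #, ), +, ], id, num }.

{ #, ), +, ], id, num }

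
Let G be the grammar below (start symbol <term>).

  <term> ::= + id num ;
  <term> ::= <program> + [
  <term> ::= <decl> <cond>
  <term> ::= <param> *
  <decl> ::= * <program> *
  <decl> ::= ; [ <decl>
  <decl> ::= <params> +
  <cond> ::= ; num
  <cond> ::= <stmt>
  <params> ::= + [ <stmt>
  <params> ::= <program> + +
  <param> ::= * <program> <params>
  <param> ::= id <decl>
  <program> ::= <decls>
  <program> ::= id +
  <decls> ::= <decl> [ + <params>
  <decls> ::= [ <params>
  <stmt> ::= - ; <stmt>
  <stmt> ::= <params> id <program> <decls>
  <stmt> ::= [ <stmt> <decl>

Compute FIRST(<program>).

From <program> ::= <decls>: add FIRST(<decls>) = { *, +, ;, [, id }.
<program> ::= id + contributes {id}.
Union: FIRST(<program>) = { *, +, ;, [, id }.

{ *, +, ;, [, id }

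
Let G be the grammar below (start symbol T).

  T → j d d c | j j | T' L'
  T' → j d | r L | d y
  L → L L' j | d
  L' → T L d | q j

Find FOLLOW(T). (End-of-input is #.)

{ #, d }

T is the start symbol, so # ∈ FOLLOW(T).
In L' → T L d: add FIRST(L d) = { d }.
Union: FOLLOW(T) = { #, d }.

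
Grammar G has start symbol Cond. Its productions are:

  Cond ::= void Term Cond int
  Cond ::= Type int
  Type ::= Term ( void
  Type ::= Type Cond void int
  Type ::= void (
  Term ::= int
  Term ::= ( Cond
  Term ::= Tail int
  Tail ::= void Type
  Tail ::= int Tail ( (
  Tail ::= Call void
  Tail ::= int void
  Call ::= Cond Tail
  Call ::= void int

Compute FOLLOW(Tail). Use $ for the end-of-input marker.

In Term ::= Tail int: add FIRST(int) = { int }.
In Tail ::= int Tail ( (: add FIRST(( () = { ( }.
In Call ::= Cond Tail: Tail is at the end, add FOLLOW(Call) = { void }.
Union: FOLLOW(Tail) = { (, int, void }.

{ (, int, void }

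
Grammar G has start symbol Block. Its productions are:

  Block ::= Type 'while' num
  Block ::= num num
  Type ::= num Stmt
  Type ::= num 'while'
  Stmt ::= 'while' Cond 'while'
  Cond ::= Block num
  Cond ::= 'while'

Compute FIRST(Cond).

From Cond ::= Block num: add FIRST(Block) = { num }.
Cond ::= 'while' contributes {'while'}.
Union: FIRST(Cond) = { 'while', num }.

{ 'while', num }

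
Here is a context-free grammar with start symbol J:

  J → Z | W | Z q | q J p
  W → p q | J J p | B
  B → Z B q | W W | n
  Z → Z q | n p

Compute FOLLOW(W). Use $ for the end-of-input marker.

In J → W: W is at the end, add FOLLOW(J) = { $, n, p, q }.
In B → W W: add FIRST(W) = { n, p, q }.
In B → W W: W is at the end, add FOLLOW(B) = { $, n, p, q }.
Union: FOLLOW(W) = { $, n, p, q }.

{ $, n, p, q }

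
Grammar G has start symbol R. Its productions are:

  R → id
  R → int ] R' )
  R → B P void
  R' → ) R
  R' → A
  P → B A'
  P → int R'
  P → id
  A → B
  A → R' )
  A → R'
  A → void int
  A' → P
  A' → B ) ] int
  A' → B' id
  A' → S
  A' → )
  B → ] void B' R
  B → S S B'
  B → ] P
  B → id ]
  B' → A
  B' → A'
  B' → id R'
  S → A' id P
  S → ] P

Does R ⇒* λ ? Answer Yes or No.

No

No nonterminal in this grammar is nullable.
No production of R has an RHS whose symbols are all nullable, so R is not nullable.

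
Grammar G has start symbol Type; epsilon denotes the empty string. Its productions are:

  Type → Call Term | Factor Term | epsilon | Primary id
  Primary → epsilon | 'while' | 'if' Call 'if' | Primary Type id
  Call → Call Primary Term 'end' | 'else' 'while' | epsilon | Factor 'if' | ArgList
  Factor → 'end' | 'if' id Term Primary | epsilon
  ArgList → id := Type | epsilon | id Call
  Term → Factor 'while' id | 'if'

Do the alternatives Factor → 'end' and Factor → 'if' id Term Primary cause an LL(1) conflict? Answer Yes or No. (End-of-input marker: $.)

FIRST('end') = { 'end' } and FIRST('if' id Term Primary) = { 'if' }.
The FIRST sets are disjoint and neither alternative is nullable — no conflict.

No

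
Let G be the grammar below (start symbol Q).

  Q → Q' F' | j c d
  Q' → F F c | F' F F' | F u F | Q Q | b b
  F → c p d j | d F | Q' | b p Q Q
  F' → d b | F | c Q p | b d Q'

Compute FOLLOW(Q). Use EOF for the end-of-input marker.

{ EOF, b, c, d, j, p, u }

Q is the start symbol, so EOF ∈ FOLLOW(Q).
In Q' → Q Q: add FIRST(Q) = { b, c, d, j }.
In Q' → Q Q: Q is at the end, add FOLLOW(Q') = { EOF, b, c, d, j, p, u }.
In F → b p Q Q: add FIRST(Q) = { b, c, d, j }.
In F → b p Q Q: Q is at the end, add FOLLOW(F) = { EOF, b, c, d, j, p, u }.
In F' → c Q p: add FIRST(p) = { p }.
Union: FOLLOW(Q) = { EOF, b, c, d, j, p, u }.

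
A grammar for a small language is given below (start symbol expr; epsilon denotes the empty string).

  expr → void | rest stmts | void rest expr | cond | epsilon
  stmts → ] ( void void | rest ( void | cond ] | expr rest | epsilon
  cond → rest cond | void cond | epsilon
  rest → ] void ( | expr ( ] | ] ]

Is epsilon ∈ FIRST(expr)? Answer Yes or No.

Yes

expr has an epsilon-production, so expr ⇒ epsilon.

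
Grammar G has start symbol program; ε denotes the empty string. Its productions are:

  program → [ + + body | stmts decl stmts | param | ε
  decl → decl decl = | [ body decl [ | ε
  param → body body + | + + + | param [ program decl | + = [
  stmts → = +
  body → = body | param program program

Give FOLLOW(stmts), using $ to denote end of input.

{ $, +, =, [ }

In program → stmts decl stmts: add FIRST(decl stmts) = { =, [ }.
In program → stmts decl stmts: stmts is at the end, add FOLLOW(program) = { $, +, =, [ }.
Union: FOLLOW(stmts) = { $, +, =, [ }.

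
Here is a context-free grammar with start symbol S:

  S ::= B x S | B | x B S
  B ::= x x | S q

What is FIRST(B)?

B ::= x x contributes {x}.
From B ::= S q: add FIRST(S) = { x }.
Union: FIRST(B) = { x }.

{ x }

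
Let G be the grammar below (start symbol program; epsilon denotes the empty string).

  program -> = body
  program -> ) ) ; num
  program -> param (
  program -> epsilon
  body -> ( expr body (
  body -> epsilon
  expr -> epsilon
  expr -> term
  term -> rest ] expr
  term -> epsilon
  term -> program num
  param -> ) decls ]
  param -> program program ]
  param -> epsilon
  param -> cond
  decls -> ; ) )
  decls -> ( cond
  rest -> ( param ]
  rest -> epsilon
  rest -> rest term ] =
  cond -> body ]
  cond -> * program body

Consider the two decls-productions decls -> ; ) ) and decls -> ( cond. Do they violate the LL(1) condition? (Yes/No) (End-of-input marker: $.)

FIRST(; ) )) = { ; } and FIRST(( cond) = { ( }.
The FIRST sets are disjoint and neither alternative is nullable — no conflict.

No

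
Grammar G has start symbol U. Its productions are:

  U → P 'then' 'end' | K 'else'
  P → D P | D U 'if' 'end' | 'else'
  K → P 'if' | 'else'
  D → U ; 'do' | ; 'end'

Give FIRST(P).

{ 'else', ; }

From P → D P: add FIRST(D) = { 'else', ; }.
From P → D U 'if' 'end': add FIRST(D) = { 'else', ; }.
P → 'else' contributes {'else'}.
Union: FIRST(P) = { 'else', ; }.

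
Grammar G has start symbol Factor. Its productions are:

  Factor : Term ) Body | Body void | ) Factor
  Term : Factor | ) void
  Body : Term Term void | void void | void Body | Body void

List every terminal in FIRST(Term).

From Term : Factor: add FIRST(Factor) = { ), void }.
Term : ) void contributes {)}.
Union: FIRST(Term) = { ), void }.

{ ), void }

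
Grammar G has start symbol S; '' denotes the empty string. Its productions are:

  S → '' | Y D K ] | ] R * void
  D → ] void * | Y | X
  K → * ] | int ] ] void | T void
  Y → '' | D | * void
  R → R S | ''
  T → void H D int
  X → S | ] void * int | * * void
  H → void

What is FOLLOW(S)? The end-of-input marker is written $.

S is the start symbol, so $ ∈ FOLLOW(S).
In R → R S: S is at the end, add FOLLOW(R) = { *, ], int, void }.
In X → S: S is at the end, add FOLLOW(X) = { *, ], int, void }.
Union: FOLLOW(S) = { $, *, ], int, void }.

{ $, *, ], int, void }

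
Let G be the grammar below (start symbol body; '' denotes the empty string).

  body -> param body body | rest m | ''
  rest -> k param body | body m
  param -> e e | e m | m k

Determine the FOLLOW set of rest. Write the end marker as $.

In body -> rest m: add FIRST(m) = { m }.
Union: FOLLOW(rest) = { m }.

{ m }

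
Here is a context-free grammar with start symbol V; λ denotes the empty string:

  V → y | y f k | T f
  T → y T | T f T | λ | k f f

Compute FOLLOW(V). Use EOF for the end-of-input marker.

{ EOF }

V is the start symbol, so EOF ∈ FOLLOW(V).
Union: FOLLOW(V) = { EOF }.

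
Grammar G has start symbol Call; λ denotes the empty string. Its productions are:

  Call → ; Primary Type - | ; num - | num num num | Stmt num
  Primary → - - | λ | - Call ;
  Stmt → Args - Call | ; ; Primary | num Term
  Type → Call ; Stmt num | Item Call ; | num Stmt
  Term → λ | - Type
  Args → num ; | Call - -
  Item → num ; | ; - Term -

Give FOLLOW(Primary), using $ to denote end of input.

In Call → ; Primary Type -: add FIRST(Type -) = { ;, num }.
In Stmt → ; ; Primary: Primary is at the end, add FOLLOW(Stmt) = { -, num }.
Union: FOLLOW(Primary) = { -, ;, num }.

{ -, ;, num }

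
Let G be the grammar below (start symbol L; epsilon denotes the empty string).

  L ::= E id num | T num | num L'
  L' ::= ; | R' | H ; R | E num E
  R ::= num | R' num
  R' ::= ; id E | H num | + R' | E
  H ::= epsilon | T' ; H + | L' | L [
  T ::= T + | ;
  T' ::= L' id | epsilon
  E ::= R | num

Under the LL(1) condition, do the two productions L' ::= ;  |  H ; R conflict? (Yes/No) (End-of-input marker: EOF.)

FIRST(;) = { ; } and FIRST(H ; R) = { +, ;, num }.
Both contain ;, so the two alternatives are not disjoint — LL(1) conflict.

Yes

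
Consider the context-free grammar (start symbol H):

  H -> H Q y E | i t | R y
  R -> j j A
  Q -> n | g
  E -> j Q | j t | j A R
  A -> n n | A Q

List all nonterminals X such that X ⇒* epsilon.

No nonterminal has an empty production or an RHS whose symbols are all nullable.

{ } (none)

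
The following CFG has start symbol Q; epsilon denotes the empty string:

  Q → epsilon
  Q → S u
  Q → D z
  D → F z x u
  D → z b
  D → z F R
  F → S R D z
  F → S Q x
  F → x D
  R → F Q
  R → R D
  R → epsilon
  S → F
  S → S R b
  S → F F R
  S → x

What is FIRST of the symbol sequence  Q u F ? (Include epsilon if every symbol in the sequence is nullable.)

{ u, x, z }

Add FIRST(Q)\{epsilon} = { x, z }; Q is nullable, continue.
u is a terminal; add {u} and stop.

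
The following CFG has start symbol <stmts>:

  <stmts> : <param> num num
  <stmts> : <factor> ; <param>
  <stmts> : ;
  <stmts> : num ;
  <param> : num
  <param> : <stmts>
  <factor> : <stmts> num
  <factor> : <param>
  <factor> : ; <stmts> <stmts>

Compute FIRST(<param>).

{ ;, num }

<param> : num contributes {num}.
From <param> : <stmts>: add FIRST(<stmts>) = { ;, num }.
Union: FIRST(<param>) = { ;, num }.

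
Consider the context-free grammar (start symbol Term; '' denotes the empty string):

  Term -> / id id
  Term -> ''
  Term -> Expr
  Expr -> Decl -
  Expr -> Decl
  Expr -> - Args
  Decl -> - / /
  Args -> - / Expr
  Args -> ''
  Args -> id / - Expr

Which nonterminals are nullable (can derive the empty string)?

Directly nullable (have an ''-production): Term, Args.
No other nonterminal has a production whose RHS symbols are all nullable.

{ Args, Term }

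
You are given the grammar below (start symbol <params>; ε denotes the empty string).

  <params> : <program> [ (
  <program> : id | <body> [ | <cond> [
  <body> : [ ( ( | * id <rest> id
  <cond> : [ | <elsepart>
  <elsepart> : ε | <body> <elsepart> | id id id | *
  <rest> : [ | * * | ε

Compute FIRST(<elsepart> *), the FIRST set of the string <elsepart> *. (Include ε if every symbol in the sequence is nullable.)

{ *, [, id }

Add FIRST(<elsepart>)\{ε} = { *, [, id }; <elsepart> is nullable, continue.
* is a terminal; add {*} and stop.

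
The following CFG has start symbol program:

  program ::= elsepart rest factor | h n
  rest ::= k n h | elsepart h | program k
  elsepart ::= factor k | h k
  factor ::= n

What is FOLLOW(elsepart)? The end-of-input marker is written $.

{ h, k, n }

In program ::= elsepart rest factor: add FIRST(rest factor) = { h, k, n }.
In rest ::= elsepart h: add FIRST(h) = { h }.
Union: FOLLOW(elsepart) = { h, k, n }.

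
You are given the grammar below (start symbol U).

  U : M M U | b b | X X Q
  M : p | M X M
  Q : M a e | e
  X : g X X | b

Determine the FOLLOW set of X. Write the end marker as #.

In U : X X Q: add FIRST(X Q) = { b, g }.
In U : X X Q: add FIRST(Q) = { e, p }.
In M : M X M: add FIRST(M) = { p }.
In X : g X X: add FIRST(X) = { b, g }.
In X : g X X: X is at the end, add FOLLOW(X) = { b, e, g, p }.
Union: FOLLOW(X) = { b, e, g, p }.

{ b, e, g, p }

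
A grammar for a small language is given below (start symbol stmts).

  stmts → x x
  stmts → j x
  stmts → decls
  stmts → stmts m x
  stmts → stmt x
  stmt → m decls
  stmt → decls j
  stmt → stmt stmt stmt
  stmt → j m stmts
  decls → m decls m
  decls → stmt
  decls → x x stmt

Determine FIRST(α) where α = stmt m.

{ j, m, x }

Add FIRST(stmt) = { j, m, x }; stmt is not nullable, stop.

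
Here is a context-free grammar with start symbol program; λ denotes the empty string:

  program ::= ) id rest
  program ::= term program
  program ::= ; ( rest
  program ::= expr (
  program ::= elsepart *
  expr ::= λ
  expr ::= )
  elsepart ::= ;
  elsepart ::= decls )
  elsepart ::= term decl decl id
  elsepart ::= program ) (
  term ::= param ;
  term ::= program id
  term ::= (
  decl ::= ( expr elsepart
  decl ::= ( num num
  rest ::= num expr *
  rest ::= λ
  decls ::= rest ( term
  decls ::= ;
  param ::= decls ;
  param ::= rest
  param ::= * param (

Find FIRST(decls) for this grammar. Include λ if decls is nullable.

From decls ::= rest ( term: rest nullable, take FIRST(rest) ∪ {(} = { (, num }.
decls ::= ; contributes {;}.
Union: FIRST(decls) = { (, ;, num }.

{ (, ;, num }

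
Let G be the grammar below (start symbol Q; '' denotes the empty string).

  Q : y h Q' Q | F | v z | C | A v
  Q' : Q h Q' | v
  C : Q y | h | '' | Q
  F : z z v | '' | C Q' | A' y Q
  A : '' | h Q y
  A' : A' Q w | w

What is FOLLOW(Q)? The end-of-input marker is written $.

Q is the start symbol, so $ ∈ FOLLOW(Q).
In Q : y h Q' Q: Q is at the end, add FOLLOW(Q) = { $, h, v, w, y, z }.
In Q' : Q h Q': add FIRST(h Q') = { h }.
In C : Q y: add FIRST(y) = { y }.
In C : Q: Q is at the end, add FOLLOW(C) = { $, h, v, w, y, z }.
In F : A' y Q: Q is at the end, add FOLLOW(F) = { $, h, v, w, y, z }.
In A : h Q y: add FIRST(y) = { y }.
In A' : A' Q w: add FIRST(w) = { w }.
Union: FOLLOW(Q) = { $, h, v, w, y, z }.

{ $, h, v, w, y, z }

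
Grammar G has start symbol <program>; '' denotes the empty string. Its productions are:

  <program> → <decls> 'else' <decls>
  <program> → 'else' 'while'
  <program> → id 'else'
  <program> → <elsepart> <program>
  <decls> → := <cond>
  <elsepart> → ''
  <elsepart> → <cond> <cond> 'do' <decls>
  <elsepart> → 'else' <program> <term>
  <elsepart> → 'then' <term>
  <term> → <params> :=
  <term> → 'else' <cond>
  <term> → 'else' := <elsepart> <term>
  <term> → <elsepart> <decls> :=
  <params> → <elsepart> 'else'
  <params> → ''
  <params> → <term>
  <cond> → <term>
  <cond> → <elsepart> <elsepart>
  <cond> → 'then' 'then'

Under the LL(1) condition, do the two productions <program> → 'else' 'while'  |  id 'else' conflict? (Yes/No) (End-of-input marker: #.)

FIRST('else' 'while') = { 'else' } and FIRST(id 'else') = { id }.
The FIRST sets are disjoint and neither alternative is nullable — no conflict.

No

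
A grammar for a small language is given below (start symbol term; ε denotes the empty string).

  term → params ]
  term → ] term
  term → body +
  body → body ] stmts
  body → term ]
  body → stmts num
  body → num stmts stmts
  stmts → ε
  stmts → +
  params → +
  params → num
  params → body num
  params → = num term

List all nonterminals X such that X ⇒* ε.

Directly nullable (have an ε-production): stmts.
No other nonterminal has a production whose RHS symbols are all nullable.

{ stmts }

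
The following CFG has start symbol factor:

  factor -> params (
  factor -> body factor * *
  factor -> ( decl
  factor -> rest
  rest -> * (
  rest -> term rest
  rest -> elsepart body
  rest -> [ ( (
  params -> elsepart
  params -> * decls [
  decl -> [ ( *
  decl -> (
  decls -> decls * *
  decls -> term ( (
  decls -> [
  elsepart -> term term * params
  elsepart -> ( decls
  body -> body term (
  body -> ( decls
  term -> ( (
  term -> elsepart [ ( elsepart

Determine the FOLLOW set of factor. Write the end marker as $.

{ $, * }

factor is the start symbol, so $ ∈ FOLLOW(factor).
In factor -> body factor * *: add FIRST(* *) = { * }.
Union: FOLLOW(factor) = { $, * }.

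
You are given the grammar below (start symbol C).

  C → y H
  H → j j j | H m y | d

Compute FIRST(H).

H → j j j contributes {j}.
From H → H m y: add FIRST(H) = { d, j }.
H → d contributes {d}.
Union: FIRST(H) = { d, j }.

{ d, j }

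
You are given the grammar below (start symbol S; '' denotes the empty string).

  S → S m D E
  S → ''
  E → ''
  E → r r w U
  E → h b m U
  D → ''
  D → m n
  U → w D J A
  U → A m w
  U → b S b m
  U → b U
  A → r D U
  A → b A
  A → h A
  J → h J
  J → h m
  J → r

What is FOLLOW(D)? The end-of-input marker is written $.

{ $, b, h, m, r, w }

In S → S m D E: add FIRST(E)\{''} = { h, r }.
  Since E is nullable, also add FOLLOW(S) = { $, b, m }.
In U → w D J A: add FIRST(J A) = { h, r }.
In A → r D U: add FIRST(U) = { b, h, r, w }.
Union: FOLLOW(D) = { $, b, h, m, r, w }.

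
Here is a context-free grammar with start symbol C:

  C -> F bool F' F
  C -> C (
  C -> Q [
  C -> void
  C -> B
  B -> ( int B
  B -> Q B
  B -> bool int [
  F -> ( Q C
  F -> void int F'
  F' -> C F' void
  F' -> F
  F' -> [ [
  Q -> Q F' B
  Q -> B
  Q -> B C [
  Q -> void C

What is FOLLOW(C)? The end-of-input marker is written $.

C is the start symbol, so $ ∈ FOLLOW(C).
In C -> C (: add FIRST(() = { ( }.
In F -> ( Q C: C is at the end, add FOLLOW(F) = { $, (, [, bool, void }.
In F' -> C F' void: add FIRST(F' void) = { (, [, bool, void }.
In Q -> B C [: add FIRST([) = { [ }.
In Q -> void C: C is at the end, add FOLLOW(Q) = { (, [, bool, void }.
Union: FOLLOW(C) = { $, (, [, bool, void }.

{ $, (, [, bool, void }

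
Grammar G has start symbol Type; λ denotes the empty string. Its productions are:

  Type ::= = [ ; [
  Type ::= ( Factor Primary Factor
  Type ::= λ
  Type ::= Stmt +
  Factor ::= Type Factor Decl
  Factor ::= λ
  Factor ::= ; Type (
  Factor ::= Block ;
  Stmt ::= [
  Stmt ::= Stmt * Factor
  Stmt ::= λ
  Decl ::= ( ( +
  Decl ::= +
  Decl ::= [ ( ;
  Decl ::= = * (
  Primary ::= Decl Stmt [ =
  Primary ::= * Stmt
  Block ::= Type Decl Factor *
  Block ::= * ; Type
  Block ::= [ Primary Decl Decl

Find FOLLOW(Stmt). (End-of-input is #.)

In Type ::= Stmt +: add FIRST(+) = { + }.
In Stmt ::= Stmt * Factor: add FIRST(* Factor) = { * }.
In Primary ::= Decl Stmt [ =: add FIRST([ =) = { [ }.
In Primary ::= * Stmt: Stmt is at the end, add FOLLOW(Primary) = { #, (, *, +, ;, =, [ }.
Union: FOLLOW(Stmt) = { #, (, *, +, ;, =, [ }.

{ #, (, *, +, ;, =, [ }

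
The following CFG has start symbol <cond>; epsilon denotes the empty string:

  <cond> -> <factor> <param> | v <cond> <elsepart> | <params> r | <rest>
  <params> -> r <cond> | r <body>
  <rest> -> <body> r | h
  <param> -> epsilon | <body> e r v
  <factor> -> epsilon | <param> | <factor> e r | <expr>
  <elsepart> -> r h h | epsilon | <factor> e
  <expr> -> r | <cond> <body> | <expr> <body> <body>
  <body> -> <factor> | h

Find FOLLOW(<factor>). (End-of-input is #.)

In <cond> -> <factor> <param>: add FIRST(<param>)\{epsilon} = { e, h, r, v }.
  Since <param> is nullable, also add FOLLOW(<cond>) = { #, e, h, r, v }.
In <factor> -> <factor> e r: add FIRST(e r) = { e }.
In <elsepart> -> <factor> e: add FIRST(e) = { e }.
In <body> -> <factor>: <factor> is at the end, add FOLLOW(<body>) = { #, e, h, r, v }.
Union: FOLLOW(<factor>) = { #, e, h, r, v }.

{ #, e, h, r, v }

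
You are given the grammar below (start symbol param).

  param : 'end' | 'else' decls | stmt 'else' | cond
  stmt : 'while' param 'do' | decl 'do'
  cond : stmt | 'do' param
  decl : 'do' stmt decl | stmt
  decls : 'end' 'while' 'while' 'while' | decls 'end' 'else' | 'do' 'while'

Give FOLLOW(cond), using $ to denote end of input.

In param : cond: cond is at the end, add FOLLOW(param) = { $, 'do' }.
Union: FOLLOW(cond) = { $, 'do' }.

{ $, 'do' }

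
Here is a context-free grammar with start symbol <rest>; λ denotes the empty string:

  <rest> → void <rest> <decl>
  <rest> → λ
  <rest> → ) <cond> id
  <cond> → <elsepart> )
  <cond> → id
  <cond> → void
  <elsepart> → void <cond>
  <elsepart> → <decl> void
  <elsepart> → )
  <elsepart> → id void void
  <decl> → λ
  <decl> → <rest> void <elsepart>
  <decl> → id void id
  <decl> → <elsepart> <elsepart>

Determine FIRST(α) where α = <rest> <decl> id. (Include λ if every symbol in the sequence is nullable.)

{ ), id, void }

Add FIRST(<rest>)\{λ} = { ), void }; <rest> is nullable, continue.
Add FIRST(<decl>)\{λ} = { ), id, void }; <decl> is nullable, continue.
id is a terminal; add {id} and stop.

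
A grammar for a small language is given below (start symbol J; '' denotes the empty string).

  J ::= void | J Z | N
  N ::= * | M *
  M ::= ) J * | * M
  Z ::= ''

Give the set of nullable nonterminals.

Directly nullable (have an ''-production): Z.
No other nonterminal has a production whose RHS symbols are all nullable.

{ Z }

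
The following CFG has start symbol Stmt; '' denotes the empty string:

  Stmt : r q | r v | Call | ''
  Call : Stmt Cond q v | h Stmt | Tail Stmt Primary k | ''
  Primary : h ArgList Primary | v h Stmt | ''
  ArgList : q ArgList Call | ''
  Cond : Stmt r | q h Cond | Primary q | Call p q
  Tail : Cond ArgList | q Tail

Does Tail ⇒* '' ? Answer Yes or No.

No

Nullable nonterminals: ArgList, Call, Primary, Stmt.
No production of Tail has an RHS whose symbols are all nullable, so Tail is not nullable.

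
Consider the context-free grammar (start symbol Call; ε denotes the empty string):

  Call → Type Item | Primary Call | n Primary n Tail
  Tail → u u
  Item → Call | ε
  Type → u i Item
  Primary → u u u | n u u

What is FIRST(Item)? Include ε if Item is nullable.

From Item → Call: add FIRST(Call) = { n, u }.
Item → ε contributes ε.
Union: FIRST(Item) = { n, u, ε }.

{ n, u, ε }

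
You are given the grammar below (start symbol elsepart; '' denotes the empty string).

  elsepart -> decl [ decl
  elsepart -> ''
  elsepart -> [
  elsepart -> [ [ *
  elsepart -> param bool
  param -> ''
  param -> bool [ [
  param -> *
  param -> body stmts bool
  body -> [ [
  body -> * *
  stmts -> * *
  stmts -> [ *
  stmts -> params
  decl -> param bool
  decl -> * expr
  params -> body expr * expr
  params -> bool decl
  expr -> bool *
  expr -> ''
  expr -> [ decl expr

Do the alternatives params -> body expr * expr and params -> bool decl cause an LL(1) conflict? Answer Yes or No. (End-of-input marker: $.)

No

FIRST(body expr * expr) = { *, [ } and FIRST(bool decl) = { bool }.
The FIRST sets are disjoint and neither alternative is nullable — no conflict.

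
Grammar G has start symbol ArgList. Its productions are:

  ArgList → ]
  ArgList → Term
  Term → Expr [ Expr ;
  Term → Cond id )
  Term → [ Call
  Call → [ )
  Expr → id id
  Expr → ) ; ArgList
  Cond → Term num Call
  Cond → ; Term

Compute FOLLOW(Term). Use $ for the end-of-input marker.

{ $, ;, [, id, num }

In ArgList → Term: Term is at the end, add FOLLOW(ArgList) = { $, ;, [ }.
In Cond → Term num Call: add FIRST(num Call) = { num }.
In Cond → ; Term: Term is at the end, add FOLLOW(Cond) = { id }.
Union: FOLLOW(Term) = { $, ;, [, id, num }.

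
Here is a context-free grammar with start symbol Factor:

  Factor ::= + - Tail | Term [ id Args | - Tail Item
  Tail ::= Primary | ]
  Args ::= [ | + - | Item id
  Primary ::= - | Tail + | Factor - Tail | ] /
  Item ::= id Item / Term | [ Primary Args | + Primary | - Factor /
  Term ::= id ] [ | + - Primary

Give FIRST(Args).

Args ::= [ contributes {[}.
Args ::= + - contributes {+}.
From Args ::= Item id: add FIRST(Item) = { +, -, [, id }.
Union: FIRST(Args) = { +, -, [, id }.

{ +, -, [, id }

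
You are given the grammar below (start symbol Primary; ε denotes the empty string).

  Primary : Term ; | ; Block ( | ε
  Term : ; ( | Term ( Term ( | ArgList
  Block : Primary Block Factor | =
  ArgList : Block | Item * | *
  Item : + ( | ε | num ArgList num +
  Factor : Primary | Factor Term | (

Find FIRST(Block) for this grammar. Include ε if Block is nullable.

From Block : Primary Block Factor: Primary nullable, take FIRST(Primary) ∪ FIRST(Block) = { *, +, ;, =, num }.
Block : = contributes {=}.
Union: FIRST(Block) = { *, +, ;, =, num }.

{ *, +, ;, =, num }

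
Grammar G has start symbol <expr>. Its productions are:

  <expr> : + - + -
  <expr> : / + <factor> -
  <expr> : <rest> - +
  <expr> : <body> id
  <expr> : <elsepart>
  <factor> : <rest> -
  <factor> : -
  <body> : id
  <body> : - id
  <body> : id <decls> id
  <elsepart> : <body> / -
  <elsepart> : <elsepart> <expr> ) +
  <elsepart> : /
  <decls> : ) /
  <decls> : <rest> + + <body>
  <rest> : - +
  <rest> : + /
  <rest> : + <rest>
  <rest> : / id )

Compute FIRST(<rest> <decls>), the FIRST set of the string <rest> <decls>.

{ +, -, / }

Add FIRST(<rest>) = { +, -, / }; <rest> is not nullable, stop.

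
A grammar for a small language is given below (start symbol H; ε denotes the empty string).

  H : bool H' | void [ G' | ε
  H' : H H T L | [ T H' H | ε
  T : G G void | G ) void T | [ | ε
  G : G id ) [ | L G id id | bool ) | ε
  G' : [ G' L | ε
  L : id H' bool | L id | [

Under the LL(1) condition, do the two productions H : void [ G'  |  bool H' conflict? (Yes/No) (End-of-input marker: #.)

FIRST(void [ G') = { void } and FIRST(bool H') = { bool }.
The FIRST sets are disjoint and neither alternative is nullable — no conflict.

No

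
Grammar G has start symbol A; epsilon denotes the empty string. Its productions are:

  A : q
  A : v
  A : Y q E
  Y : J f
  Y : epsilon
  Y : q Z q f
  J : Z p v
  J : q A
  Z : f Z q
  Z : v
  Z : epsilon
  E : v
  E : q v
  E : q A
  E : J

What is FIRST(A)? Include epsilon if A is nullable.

A : q contributes {q}.
A : v contributes {v}.
From A : Y q E: Y nullable, take FIRST(Y) ∪ {q} = { f, p, q, v }.
Union: FIRST(A) = { f, p, q, v }.

{ f, p, q, v }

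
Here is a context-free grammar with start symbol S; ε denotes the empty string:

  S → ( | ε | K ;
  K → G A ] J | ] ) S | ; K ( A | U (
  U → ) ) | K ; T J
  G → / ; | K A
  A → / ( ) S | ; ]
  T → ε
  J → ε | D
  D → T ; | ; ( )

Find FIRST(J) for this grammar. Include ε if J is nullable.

{ ;, ε }

J → ε contributes ε.
From J → D: add FIRST(D) = { ; }.
Union: FIRST(J) = { ;, ε }.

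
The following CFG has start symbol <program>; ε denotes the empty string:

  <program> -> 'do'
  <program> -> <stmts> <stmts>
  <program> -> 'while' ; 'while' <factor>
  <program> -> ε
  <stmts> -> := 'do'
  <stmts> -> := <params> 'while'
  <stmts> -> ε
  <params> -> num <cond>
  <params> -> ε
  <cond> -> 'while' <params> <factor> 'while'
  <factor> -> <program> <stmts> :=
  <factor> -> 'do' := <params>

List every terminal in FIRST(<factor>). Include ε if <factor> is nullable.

{ 'do', 'while', := }

From <factor> -> <program> <stmts> :=: <program>, <stmts> nullable, take FIRST(<program>) ∪ FIRST(<stmts>) ∪ {:=} = { 'do', 'while', := }.
<factor> -> 'do' := <params> contributes {'do'}.
Union: FIRST(<factor>) = { 'do', 'while', := }.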